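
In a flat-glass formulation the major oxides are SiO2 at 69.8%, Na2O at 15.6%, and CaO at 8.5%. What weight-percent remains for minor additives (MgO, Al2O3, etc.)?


Sum the three major oxides:
  SiO2 + Na2O + CaO = 69.8 + 15.6 + 8.5 = 93.9%
Subtract from 100%:
  Others = 100 - 93.9 = 6.1%

6.1%


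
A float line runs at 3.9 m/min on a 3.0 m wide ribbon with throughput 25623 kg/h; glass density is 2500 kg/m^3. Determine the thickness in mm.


Ribbon cross-section from mass balance:
  Volume rate = throughput / density = 25623 / 2500 = 10.2492 m^3/h
  thickness = volume rate / (speed * 60 * width), i.e.
  thickness = throughput / (60 * speed * width * density) * 1000
  thickness = 25623 / (60 * 3.9 * 3.0 * 2500) * 1000 = 14.6 mm

14.6 mm


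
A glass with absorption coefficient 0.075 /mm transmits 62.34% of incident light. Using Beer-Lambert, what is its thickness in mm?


Rearrange T = exp(-alpha * thickness):
  thickness = -ln(T) / alpha
  T = 62.34/100 = 0.6234
  ln(T) = -0.47257
  -ln(T) = 0.47257
  thickness = 0.47257 / 0.075 = 6.3 mm

6.3 mm


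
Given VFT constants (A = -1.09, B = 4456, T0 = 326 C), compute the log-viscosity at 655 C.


VFT equation: log(eta) = A + B / (T - T0)
  T - T0 = 655 - 326 = 329
  B / (T - T0) = 4456 / 329 = 13.544
  log(eta) = -1.09 + 13.544 = 12.454

12.454


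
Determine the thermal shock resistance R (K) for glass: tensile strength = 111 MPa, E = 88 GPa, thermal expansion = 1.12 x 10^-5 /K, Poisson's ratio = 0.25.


Thermal shock resistance: R = sigma * (1 - nu) / (E * alpha)
  Numerator = 111 * (1 - 0.25) = 83.25
  Denominator = 88 * 1000 * (1.12 x 10^-5) = 0.9856
  R = 83.25 / 0.9856 = 84.5 K

84.5 K


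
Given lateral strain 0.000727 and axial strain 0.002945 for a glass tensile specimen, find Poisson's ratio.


Poisson's ratio: nu = lateral strain / axial strain
  nu = 0.000727 / 0.002945 = 0.2469

0.2469


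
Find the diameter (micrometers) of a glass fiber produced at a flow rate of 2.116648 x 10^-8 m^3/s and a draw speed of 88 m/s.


Cross-sectional area from continuity:
  A = Q / v = 2.116648 x 10^-8 / 88 = 2.405282 x 10^-10 m^2
Diameter from circular cross-section:
  d = sqrt(4A / pi) * 10^6 (m -> um)
  d = sqrt(4 * 2.405282 x 10^-10 / pi) * 10^6 = 17.5 um

17.5 um


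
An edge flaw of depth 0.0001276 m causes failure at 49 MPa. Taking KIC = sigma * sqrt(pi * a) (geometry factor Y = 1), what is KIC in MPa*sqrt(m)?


Fracture toughness: KIC = sigma * sqrt(pi * a)
  pi * a = pi * 0.0001276 = 0.000400867
  sqrt(pi * a) = 0.020022
  KIC = 49 * 0.020022 = 0.981 MPa*sqrt(m)

0.981 MPa*sqrt(m)


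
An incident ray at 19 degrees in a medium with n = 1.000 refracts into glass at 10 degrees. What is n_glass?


Apply Snell's law: n1 * sin(theta1) = n2 * sin(theta2)
  n2 = n1 * sin(theta1) / sin(theta2)
  sin(19) = 0.325568
  sin(10) = 0.173648
  n2 = 1.000 * 0.325568 / 0.173648 = 1.8749

1.8749


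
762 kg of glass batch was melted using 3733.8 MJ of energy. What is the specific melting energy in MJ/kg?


Rearrange E = m * s for s:
  s = E / m
  s = 3733.8 / 762 = 4.9 MJ/kg

4.9 MJ/kg


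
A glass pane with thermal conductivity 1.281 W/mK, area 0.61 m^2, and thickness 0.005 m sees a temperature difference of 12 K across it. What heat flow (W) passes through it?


Fourier's law: Q = k * A * dT / t
  Q = 1.281 * 0.61 * 12 / 0.005
  Q = 9.37692 / 0.005 = 1875.4 W

1875.4 W


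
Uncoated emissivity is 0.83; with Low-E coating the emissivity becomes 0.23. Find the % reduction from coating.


Percentage reduction = (1 - coated/uncoated) * 100
  Ratio = 0.23 / 0.83 = 0.2771
  Reduction = (1 - 0.2771) * 100 = 72.3%

72.3%


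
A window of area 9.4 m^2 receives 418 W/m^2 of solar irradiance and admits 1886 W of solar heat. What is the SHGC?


Rearrange Q = Area * SHGC * Irradiance:
  SHGC = Q / (Area * Irradiance)
  SHGC = 1886 / (9.4 * 418) = 0.48

0.48


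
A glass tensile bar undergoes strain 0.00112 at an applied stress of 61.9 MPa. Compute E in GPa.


Young's modulus: E = stress / strain
  E = 61.9 MPa / 0.00112 = 55267.86 MPa
Convert to GPa: 55267.86 / 1000 = 55.27 GPa

55.27 GPa


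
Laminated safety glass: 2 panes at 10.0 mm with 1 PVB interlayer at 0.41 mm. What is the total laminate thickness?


Total thickness = glass contribution + PVB contribution
  Glass: 2 * 10.0 = 20.0 mm
  PVB: 1 * 0.41 = 0.41 mm
  Total = 20.0 + 0.41 = 20.41 mm

20.41 mm


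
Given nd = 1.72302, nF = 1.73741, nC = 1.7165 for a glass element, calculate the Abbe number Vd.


Abbe number formula: Vd = (nd - 1) / (nF - nC)
  nd - 1 = 1.72302 - 1 = 0.72302
  nF - nC = 1.73741 - 1.7165 = 0.02091
  Vd = 0.72302 / 0.02091 = 34.58

34.58


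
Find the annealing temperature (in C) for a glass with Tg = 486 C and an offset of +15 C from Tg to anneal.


The annealing temperature is Tg plus the offset:
  T_anneal = 486 + 15 = 501 C

501 C


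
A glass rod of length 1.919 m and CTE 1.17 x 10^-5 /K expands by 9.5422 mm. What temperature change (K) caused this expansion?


Rearrange dL = alpha * L0 * dT for dT:
  dT = dL / (alpha * L0)
  dL (m) = 9.5422 / 1000 = 0.0095422
  dT = 0.0095422 / ((1.17 x 10^-5) * 1.919) = 425.0 K

425.0 K


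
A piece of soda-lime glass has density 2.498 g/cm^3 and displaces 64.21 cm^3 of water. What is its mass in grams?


Rearrange rho = m / V:
  m = rho * V
  m = 2.498 * 64.21 = 160.397 g

160.397 g


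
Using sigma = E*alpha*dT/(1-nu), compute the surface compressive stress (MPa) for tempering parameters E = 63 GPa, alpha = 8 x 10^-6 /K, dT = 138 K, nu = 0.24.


Tempering stress: sigma = E * alpha * dT / (1 - nu)
  E (MPa) = 63 * 1000 = 63000
  Numerator = 63000 * (8 x 10^-6) * 138 = 69.552
  Denominator = 1 - 0.24 = 0.76
  sigma = 69.552 / 0.76 = 91.5 MPa

91.5 MPa


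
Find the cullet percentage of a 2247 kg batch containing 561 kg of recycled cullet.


Cullet ratio = (cullet mass / total batch mass) * 100
  Ratio = 561 / 2247 * 100 = 24.97%

24.97%


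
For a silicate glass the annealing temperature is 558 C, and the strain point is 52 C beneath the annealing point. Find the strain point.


Strain point = annealing point - difference:
  T_strain = 558 - 52 = 506 C

506 C


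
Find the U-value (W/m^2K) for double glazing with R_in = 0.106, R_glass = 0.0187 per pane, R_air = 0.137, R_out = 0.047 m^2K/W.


Total thermal resistance (series):
  R_total = R_in + R_glass + R_air + R_glass + R_out
  R_total = 0.106 + 0.0187 + 0.137 + 0.0187 + 0.047 = 0.3274 m^2K/W
U-value = 1 / R_total = 1 / 0.3274 = 3.054 W/m^2K

3.054 W/m^2K


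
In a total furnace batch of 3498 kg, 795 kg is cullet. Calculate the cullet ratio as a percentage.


Cullet ratio = (cullet mass / total batch mass) * 100
  Ratio = 795 / 3498 * 100 = 22.73%

22.73%


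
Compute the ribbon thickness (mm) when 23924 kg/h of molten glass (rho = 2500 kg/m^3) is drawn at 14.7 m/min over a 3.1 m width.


Ribbon cross-section from mass balance:
  Volume rate = throughput / density = 23924 / 2500 = 9.5696 m^3/h
  thickness = volume rate / (speed * 60 * width), i.e.
  thickness = throughput / (60 * speed * width * density) * 1000
  thickness = 23924 / (60 * 14.7 * 3.1 * 2500) * 1000 = 3.5 mm

3.5 mm


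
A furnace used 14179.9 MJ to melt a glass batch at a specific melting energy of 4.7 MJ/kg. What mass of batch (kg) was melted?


Rearrange E = m * s for m:
  m = E / s
  m = 14179.9 / 4.7 = 3017.0 kg

3017.0 kg


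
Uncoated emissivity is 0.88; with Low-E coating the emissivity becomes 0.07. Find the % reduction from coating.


Percentage reduction = (1 - coated/uncoated) * 100
  Ratio = 0.07 / 0.88 = 0.0795
  Reduction = (1 - 0.0795) * 100 = 92.0%

92.0%


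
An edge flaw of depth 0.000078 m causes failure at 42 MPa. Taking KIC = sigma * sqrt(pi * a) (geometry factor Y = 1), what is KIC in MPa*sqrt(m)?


Fracture toughness: KIC = sigma * sqrt(pi * a)
  pi * a = pi * 0.000078 = 0.000245044
  sqrt(pi * a) = 0.015654
  KIC = 42 * 0.015654 = 0.657 MPa*sqrt(m)

0.657 MPa*sqrt(m)


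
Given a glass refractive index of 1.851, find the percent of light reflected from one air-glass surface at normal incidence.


Fresnel reflectance at normal incidence:
  R = ((n - 1)/(n + 1))^2
  (n - 1)/(n + 1) = (1.851 - 1)/(1.851 + 1) = 0.298492
  R = 0.298492^2 = 0.0890975
  R(%) = 0.0890975 * 100 = 8.91%

8.91%


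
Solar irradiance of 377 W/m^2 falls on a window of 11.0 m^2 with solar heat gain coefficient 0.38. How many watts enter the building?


Solar heat gain: Q = Area * SHGC * Irradiance
  Q = 11.0 * 0.38 * 377 = 1575.9 W

1575.9 W


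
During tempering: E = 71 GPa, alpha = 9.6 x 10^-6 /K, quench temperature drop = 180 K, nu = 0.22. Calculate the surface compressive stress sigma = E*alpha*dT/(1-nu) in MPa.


Tempering stress: sigma = E * alpha * dT / (1 - nu)
  E (MPa) = 71 * 1000 = 71000
  Numerator = 71000 * (9.6 x 10^-6) * 180 = 122.688
  Denominator = 1 - 0.22 = 0.78
  sigma = 122.688 / 0.78 = 157.3 MPa

157.3 MPa


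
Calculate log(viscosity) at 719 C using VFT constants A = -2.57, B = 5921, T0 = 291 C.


VFT equation: log(eta) = A + B / (T - T0)
  T - T0 = 719 - 291 = 428
  B / (T - T0) = 5921 / 428 = 13.834
  log(eta) = -2.57 + 13.834 = 11.264

11.264


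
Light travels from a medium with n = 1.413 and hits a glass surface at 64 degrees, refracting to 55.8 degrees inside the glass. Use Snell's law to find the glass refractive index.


Apply Snell's law: n1 * sin(theta1) = n2 * sin(theta2)
  n2 = n1 * sin(theta1) / sin(theta2)
  sin(64) = 0.898794
  sin(55.8) = 0.827081
  n2 = 1.413 * 0.898794 / 0.827081 = 1.5355

1.5355


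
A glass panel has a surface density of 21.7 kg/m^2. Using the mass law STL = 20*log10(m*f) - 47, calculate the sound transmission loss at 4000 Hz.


Mass law: STL = 20 * log10(m * f) - 47
  m * f = 21.7 * 4000 = 86800
  log10(86800) = 4.93852
  STL = 20 * 4.93852 - 47 = 98.7704 - 47 = 51.8 dB

51.8 dB


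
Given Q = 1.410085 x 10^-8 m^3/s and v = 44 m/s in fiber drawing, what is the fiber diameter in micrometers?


Cross-sectional area from continuity:
  A = Q / v = 1.410085 x 10^-8 / 44 = 3.204739 x 10^-10 m^2
Diameter from circular cross-section:
  d = sqrt(4A / pi) * 10^6 (m -> um)
  d = sqrt(4 * 3.204739 x 10^-10 / pi) * 10^6 = 20.2 um

20.2 um


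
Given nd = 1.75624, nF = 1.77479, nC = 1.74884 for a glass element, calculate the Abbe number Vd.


Abbe number formula: Vd = (nd - 1) / (nF - nC)
  nd - 1 = 1.75624 - 1 = 0.75624
  nF - nC = 1.77479 - 1.74884 = 0.02595
  Vd = 0.75624 / 0.02595 = 29.14

29.14


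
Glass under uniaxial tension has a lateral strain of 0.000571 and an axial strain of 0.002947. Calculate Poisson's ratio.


Poisson's ratio: nu = lateral strain / axial strain
  nu = 0.000571 / 0.002947 = 0.1938

0.1938


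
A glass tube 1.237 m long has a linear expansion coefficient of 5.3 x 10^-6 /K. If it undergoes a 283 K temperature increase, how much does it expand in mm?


Thermal expansion formula: dL = alpha * L0 * dT
  dL = (5.3 x 10^-6) * 1.237 * 283 = 0.00185538 m
Convert to mm: 0.00185538 * 1000 = 1.8554 mm

1.8554 mm


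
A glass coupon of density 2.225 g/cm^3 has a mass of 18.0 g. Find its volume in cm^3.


Rearrange rho = m / V:
  V = m / rho
  V = 18.0 / 2.225 = 8.09 cm^3

8.09 cm^3


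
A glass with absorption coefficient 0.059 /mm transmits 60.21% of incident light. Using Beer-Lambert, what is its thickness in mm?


Rearrange T = exp(-alpha * thickness):
  thickness = -ln(T) / alpha
  T = 60.21/100 = 0.6021
  ln(T) = -0.50733
  -ln(T) = 0.50733
  thickness = 0.50733 / 0.059 = 8.6 mm

8.6 mm


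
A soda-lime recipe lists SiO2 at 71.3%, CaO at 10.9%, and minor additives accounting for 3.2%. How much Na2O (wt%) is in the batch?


Pieces sum to 100%:
  Na2O = 100 - (SiO2 + CaO + others)
  Na2O = 100 - (71.3 + 10.9 + 3.2) = 14.6%

14.6%


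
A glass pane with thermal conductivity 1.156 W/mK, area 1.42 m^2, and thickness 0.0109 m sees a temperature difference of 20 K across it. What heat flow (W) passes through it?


Fourier's law: Q = k * A * dT / t
  Q = 1.156 * 1.42 * 20 / 0.0109
  Q = 32.8304 / 0.0109 = 3012 W

3012 W


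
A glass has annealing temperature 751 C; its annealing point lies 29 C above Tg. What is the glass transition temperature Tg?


Rearrange T_anneal = Tg + offset for Tg:
  Tg = T_anneal - offset = 751 - 29 = 722 C

722 C


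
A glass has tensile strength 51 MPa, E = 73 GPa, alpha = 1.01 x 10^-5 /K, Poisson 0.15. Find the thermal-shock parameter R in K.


Thermal shock resistance: R = sigma * (1 - nu) / (E * alpha)
  Numerator = 51 * (1 - 0.15) = 43.35
  Denominator = 73 * 1000 * (1.01 x 10^-5) = 0.7373
  R = 43.35 / 0.7373 = 58.8 K

58.8 K


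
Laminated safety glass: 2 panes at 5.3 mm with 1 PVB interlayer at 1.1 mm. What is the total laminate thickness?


Total thickness = glass contribution + PVB contribution
  Glass: 2 * 5.3 = 10.6 mm
  PVB: 1 * 1.1 = 1.1 mm
  Total = 10.6 + 1.1 = 11.7 mm

11.7 mm


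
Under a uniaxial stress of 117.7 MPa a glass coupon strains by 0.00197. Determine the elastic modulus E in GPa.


Young's modulus: E = stress / strain
  E = 117.7 MPa / 0.00197 = 59746.19 MPa
Convert to GPa: 59746.19 / 1000 = 59.75 GPa

59.75 GPa


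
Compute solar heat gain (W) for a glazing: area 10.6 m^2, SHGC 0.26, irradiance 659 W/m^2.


Solar heat gain: Q = Area * SHGC * Irradiance
  Q = 10.6 * 0.26 * 659 = 1816.2 W

1816.2 W


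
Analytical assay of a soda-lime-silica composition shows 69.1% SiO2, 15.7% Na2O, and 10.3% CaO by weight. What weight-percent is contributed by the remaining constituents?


Sum the three major oxides:
  SiO2 + Na2O + CaO = 69.1 + 15.7 + 10.3 = 95.1%
Subtract from 100%:
  Others = 100 - 95.1 = 4.9%

4.9%


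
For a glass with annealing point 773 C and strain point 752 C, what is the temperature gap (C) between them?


Gap = T_anneal - T_strain:
  gap = 773 - 752 = 21 C

21 C


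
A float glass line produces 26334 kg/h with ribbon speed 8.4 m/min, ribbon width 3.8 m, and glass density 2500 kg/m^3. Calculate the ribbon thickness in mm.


Ribbon cross-section from mass balance:
  Volume rate = throughput / density = 26334 / 2500 = 10.5336 m^3/h
  thickness = volume rate / (speed * 60 * width), i.e.
  thickness = throughput / (60 * speed * width * density) * 1000
  thickness = 26334 / (60 * 8.4 * 3.8 * 2500) * 1000 = 5.5 mm

5.5 mm


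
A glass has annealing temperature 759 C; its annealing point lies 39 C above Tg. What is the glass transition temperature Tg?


Rearrange T_anneal = Tg + offset for Tg:
  Tg = T_anneal - offset = 759 - 39 = 720 C

720 C


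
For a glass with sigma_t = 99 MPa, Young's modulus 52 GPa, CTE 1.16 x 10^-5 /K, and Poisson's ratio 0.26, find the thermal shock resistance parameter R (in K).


Thermal shock resistance: R = sigma * (1 - nu) / (E * alpha)
  Numerator = 99 * (1 - 0.26) = 73.26
  Denominator = 52 * 1000 * (1.16 x 10^-5) = 0.6032
  R = 73.26 / 0.6032 = 121.5 K

121.5 K


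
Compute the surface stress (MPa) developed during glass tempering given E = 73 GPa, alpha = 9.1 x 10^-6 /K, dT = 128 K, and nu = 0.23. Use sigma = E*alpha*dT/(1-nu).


Tempering stress: sigma = E * alpha * dT / (1 - nu)
  E (MPa) = 73 * 1000 = 73000
  Numerator = 73000 * (9.1 x 10^-6) * 128 = 85.0304
  Denominator = 1 - 0.23 = 0.77
  sigma = 85.0304 / 0.77 = 110.4 MPa

110.4 MPa


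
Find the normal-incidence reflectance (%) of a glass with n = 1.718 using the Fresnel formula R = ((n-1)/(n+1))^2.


Fresnel reflectance at normal incidence:
  R = ((n - 1)/(n + 1))^2
  (n - 1)/(n + 1) = (1.718 - 1)/(1.718 + 1) = 0.264165
  R = 0.264165^2 = 0.0697831
  R(%) = 0.0697831 * 100 = 6.978%

6.978%


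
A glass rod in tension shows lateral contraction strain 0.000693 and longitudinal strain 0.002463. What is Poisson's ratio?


Poisson's ratio: nu = lateral strain / axial strain
  nu = 0.000693 / 0.002463 = 0.2814

0.2814


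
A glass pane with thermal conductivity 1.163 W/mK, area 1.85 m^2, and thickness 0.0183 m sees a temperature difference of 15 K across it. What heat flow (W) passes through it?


Fourier's law: Q = k * A * dT / t
  Q = 1.163 * 1.85 * 15 / 0.0183
  Q = 32.27325 / 0.0183 = 1763.6 W

1763.6 W


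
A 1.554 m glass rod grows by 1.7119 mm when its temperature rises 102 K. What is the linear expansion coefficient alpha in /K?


Rearrange dL = alpha * L0 * dT for alpha:
  alpha = dL / (L0 * dT)
  alpha = (1.7119 / 1000) / (1.554 * 102) = 0.0000108 /K = 1.08 x 10^-5 /K

1.08 x 10^-5 /K


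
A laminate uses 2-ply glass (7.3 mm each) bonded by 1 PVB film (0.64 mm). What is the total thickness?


Total thickness = glass contribution + PVB contribution
  Glass: 2 * 7.3 = 14.6 mm
  PVB: 1 * 0.64 = 0.64 mm
  Total = 14.6 + 0.64 = 15.24 mm

15.24 mm


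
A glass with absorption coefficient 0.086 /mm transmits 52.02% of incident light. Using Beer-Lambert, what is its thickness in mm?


Rearrange T = exp(-alpha * thickness):
  thickness = -ln(T) / alpha
  T = 52.02/100 = 0.5202
  ln(T) = -0.65354
  -ln(T) = 0.65354
  thickness = 0.65354 / 0.086 = 7.6 mm

7.6 mm


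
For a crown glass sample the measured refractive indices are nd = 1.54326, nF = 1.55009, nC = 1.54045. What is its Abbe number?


Abbe number formula: Vd = (nd - 1) / (nF - nC)
  nd - 1 = 1.54326 - 1 = 0.54326
  nF - nC = 1.55009 - 1.54045 = 0.00964
  Vd = 0.54326 / 0.00964 = 56.35

56.35


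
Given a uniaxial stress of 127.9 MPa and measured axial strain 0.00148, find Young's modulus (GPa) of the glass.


Young's modulus: E = stress / strain
  E = 127.9 MPa / 0.00148 = 86418.92 MPa
Convert to GPa: 86418.92 / 1000 = 86.42 GPa

86.42 GPa


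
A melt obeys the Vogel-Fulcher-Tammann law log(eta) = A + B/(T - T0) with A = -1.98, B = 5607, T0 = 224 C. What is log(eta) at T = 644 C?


VFT equation: log(eta) = A + B / (T - T0)
  T - T0 = 644 - 224 = 420
  B / (T - T0) = 5607 / 420 = 13.35
  log(eta) = -1.98 + 13.35 = 11.37

11.37


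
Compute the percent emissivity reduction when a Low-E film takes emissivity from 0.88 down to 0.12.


Percentage reduction = (1 - coated/uncoated) * 100
  Ratio = 0.12 / 0.88 = 0.1364
  Reduction = (1 - 0.1364) * 100 = 86.4%

86.4%


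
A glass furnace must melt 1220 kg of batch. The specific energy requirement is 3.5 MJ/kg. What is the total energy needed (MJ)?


Total energy = mass * specific energy
  E = 1220 * 3.5 = 4270 MJ

4270 MJ


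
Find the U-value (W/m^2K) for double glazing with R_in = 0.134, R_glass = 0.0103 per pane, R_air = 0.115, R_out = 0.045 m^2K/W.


Total thermal resistance (series):
  R_total = R_in + R_glass + R_air + R_glass + R_out
  R_total = 0.134 + 0.0103 + 0.115 + 0.0103 + 0.045 = 0.3146 m^2K/W
U-value = 1 / R_total = 1 / 0.3146 = 3.179 W/m^2K

3.179 W/m^2K


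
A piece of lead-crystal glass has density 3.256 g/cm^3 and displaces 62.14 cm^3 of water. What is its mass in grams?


Rearrange rho = m / V:
  m = rho * V
  m = 3.256 * 62.14 = 202.328 g

202.328 g


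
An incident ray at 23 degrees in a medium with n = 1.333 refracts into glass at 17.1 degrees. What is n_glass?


Apply Snell's law: n1 * sin(theta1) = n2 * sin(theta2)
  n2 = n1 * sin(theta1) / sin(theta2)
  sin(23) = 0.390731
  sin(17.1) = 0.29404
  n2 = 1.333 * 0.390731 / 0.29404 = 1.7713

1.7713


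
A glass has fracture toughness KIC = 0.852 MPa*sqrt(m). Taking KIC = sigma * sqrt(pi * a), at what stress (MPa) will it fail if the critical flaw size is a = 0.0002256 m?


Rearrange KIC = sigma * sqrt(pi * a):
  sigma = KIC / sqrt(pi * a)
  sqrt(pi * 0.0002256) = 0.026622
  sigma = 0.852 / 0.026622 = 32.0 MPa

32.0 MPa


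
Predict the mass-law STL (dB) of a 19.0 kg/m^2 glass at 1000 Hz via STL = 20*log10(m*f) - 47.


Mass law: STL = 20 * log10(m * f) - 47
  m * f = 19.0 * 1000 = 19000
  log10(19000) = 4.27875
  STL = 20 * 4.27875 - 47 = 85.575 - 47 = 38.6 dB

38.6 dB


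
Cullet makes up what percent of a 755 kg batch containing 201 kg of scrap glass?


Cullet ratio = (cullet mass / total batch mass) * 100
  Ratio = 201 / 755 * 100 = 26.62%

26.62%


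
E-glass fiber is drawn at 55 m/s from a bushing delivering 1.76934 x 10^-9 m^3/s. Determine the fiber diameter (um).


Cross-sectional area from continuity:
  A = Q / v = 1.76934 x 10^-9 / 55 = 3.216982 x 10^-11 m^2
Diameter from circular cross-section:
  d = sqrt(4A / pi) * 10^6 (m -> um)
  d = sqrt(4 * 3.216982 x 10^-11 / pi) * 10^6 = 6.4 um

6.4 um


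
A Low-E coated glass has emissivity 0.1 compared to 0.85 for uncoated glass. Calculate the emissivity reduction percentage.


Percentage reduction = (1 - coated/uncoated) * 100
  Ratio = 0.1 / 0.85 = 0.1176
  Reduction = (1 - 0.1176) * 100 = 88.2%

88.2%


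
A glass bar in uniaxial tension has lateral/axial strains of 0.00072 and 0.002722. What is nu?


Poisson's ratio: nu = lateral strain / axial strain
  nu = 0.00072 / 0.002722 = 0.2645

0.2645


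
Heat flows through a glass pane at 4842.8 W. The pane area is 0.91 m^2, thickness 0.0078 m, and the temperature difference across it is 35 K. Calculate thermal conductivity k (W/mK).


Fourier's law rearranged: k = Q * t / (A * dT)
  Numerator = 4842.8 * 0.0078 = 37.77384
  Denominator = 0.91 * 35 = 31.85
  k = 37.77384 / 31.85 = 1.186 W/mK

1.186 W/mK


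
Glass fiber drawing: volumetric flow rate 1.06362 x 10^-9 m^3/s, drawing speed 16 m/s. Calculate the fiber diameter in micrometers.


Cross-sectional area from continuity:
  A = Q / v = 1.06362 x 10^-9 / 16 = 6.647625 x 10^-11 m^2
Diameter from circular cross-section:
  d = sqrt(4A / pi) * 10^6 (m -> um)
  d = sqrt(4 * 6.647625 x 10^-11 / pi) * 10^6 = 9.2 um

9.2 um


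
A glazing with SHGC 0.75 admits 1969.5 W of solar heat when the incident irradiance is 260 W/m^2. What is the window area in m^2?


Rearrange Q = Area * SHGC * Irradiance:
  Area = Q / (SHGC * Irradiance)
  Area = 1969.5 / (0.75 * 260) = 10.1 m^2

10.1 m^2


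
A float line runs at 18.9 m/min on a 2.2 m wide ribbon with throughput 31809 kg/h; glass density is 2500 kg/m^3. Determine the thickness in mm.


Ribbon cross-section from mass balance:
  Volume rate = throughput / density = 31809 / 2500 = 12.7236 m^3/h
  thickness = volume rate / (speed * 60 * width), i.e.
  thickness = throughput / (60 * speed * width * density) * 1000
  thickness = 31809 / (60 * 18.9 * 2.2 * 2500) * 1000 = 5.1 mm

5.1 mm


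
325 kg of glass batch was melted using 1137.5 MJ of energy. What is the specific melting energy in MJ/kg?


Rearrange E = m * s for s:
  s = E / m
  s = 1137.5 / 325 = 3.5 MJ/kg

3.5 MJ/kg


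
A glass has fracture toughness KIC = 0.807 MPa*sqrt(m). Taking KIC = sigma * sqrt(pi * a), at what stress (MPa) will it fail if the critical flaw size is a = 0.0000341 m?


Rearrange KIC = sigma * sqrt(pi * a):
  sigma = KIC / sqrt(pi * a)
  sqrt(pi * 0.0000341) = 0.01035
  sigma = 0.807 / 0.01035 = 77.97 MPa

77.97 MPa


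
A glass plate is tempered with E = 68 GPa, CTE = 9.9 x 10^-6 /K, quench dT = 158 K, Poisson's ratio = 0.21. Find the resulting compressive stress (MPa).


Tempering stress: sigma = E * alpha * dT / (1 - nu)
  E (MPa) = 68 * 1000 = 68000
  Numerator = 68000 * (9.9 x 10^-6) * 158 = 106.3656
  Denominator = 1 - 0.21 = 0.79
  sigma = 106.3656 / 0.79 = 134.6 MPa

134.6 MPa


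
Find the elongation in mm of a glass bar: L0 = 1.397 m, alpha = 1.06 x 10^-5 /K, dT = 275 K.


Thermal expansion formula: dL = alpha * L0 * dT
  dL = (1.06 x 10^-5) * 1.397 * 275 = 0.00407226 m
Convert to mm: 0.00407226 * 1000 = 4.0723 mm

4.0723 mm


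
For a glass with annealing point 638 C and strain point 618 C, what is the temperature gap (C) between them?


Gap = T_anneal - T_strain:
  gap = 638 - 618 = 20 C

20 C


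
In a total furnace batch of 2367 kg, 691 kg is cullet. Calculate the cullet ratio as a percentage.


Cullet ratio = (cullet mass / total batch mass) * 100
  Ratio = 691 / 2367 * 100 = 29.19%

29.19%


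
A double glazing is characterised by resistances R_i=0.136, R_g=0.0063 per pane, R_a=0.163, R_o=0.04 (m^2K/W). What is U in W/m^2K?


Total thermal resistance (series):
  R_total = R_in + R_glass + R_air + R_glass + R_out
  R_total = 0.136 + 0.0063 + 0.163 + 0.0063 + 0.04 = 0.3516 m^2K/W
U-value = 1 / R_total = 1 / 0.3516 = 2.844 W/m^2K

2.844 W/m^2K


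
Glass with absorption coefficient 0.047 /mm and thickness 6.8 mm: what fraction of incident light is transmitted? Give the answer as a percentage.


Beer-Lambert law: T = exp(-alpha * thickness)
  exponent = -0.047 * 6.8 = -0.3196
  T = exp(-0.3196) = 0.7264
  Percentage = 0.7264 * 100 = 72.64%

72.64%


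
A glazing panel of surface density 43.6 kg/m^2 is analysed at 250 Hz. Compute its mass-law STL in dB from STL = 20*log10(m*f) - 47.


Mass law: STL = 20 * log10(m * f) - 47
  m * f = 43.6 * 250 = 10900
  log10(10900) = 4.03743
  STL = 20 * 4.03743 - 47 = 80.7486 - 47 = 33.7 dB

33.7 dB


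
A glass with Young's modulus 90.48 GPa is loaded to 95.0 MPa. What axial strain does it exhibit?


Rearrange E = sigma / epsilon:
  epsilon = sigma / E
  E (MPa) = 90.48 * 1000 = 90480
  epsilon = 95.0 / 90480 = 0.00105

0.00105


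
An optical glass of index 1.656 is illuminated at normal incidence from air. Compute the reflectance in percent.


Fresnel reflectance at normal incidence:
  R = ((n - 1)/(n + 1))^2
  (n - 1)/(n + 1) = (1.656 - 1)/(1.656 + 1) = 0.246988
  R = 0.246988^2 = 0.0610031
  R(%) = 0.0610031 * 100 = 6.1%

6.1%


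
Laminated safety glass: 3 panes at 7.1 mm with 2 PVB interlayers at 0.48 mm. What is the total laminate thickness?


Total thickness = glass contribution + PVB contribution
  Glass: 3 * 7.1 = 21.3 mm
  PVB: 2 * 0.48 = 0.96 mm
  Total = 21.3 + 0.96 = 22.26 mm

22.26 mm


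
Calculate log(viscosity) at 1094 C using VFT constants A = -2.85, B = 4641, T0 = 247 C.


VFT equation: log(eta) = A + B / (T - T0)
  T - T0 = 1094 - 247 = 847
  B / (T - T0) = 4641 / 847 = 5.479
  log(eta) = -2.85 + 5.479 = 2.629

2.629


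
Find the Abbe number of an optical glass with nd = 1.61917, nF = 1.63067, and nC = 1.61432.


Abbe number formula: Vd = (nd - 1) / (nF - nC)
  nd - 1 = 1.61917 - 1 = 0.61917
  nF - nC = 1.63067 - 1.61432 = 0.01635
  Vd = 0.61917 / 0.01635 = 37.87

37.87


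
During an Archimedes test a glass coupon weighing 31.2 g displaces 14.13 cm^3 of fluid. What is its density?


Use the definition of density:
  rho = mass / volume
  rho = 31.2 / 14.13 = 2.208 g/cm^3

2.208 g/cm^3


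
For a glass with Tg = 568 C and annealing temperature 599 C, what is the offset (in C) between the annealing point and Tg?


Offset = T_anneal - Tg:
  offset = 599 - 568 = 31 C

31 C


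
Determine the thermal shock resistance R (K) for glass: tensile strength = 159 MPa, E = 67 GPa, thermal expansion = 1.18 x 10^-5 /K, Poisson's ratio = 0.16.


Thermal shock resistance: R = sigma * (1 - nu) / (E * alpha)
  Numerator = 159 * (1 - 0.16) = 133.56
  Denominator = 67 * 1000 * (1.18 x 10^-5) = 0.7906
  R = 133.56 / 0.7906 = 168.9 K

168.9 K


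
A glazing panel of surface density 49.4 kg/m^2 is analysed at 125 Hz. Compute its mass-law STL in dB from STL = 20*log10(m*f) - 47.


Mass law: STL = 20 * log10(m * f) - 47
  m * f = 49.4 * 125 = 6175
  log10(6175) = 3.79064
  STL = 20 * 3.79064 - 47 = 75.8128 - 47 = 28.8 dB

28.8 dB


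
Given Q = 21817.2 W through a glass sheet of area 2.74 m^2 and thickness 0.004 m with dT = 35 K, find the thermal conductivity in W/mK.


Fourier's law rearranged: k = Q * t / (A * dT)
  Numerator = 21817.2 * 0.004 = 87.2688
  Denominator = 2.74 * 35 = 95.9
  k = 87.2688 / 95.9 = 0.91 W/mK

0.91 W/mK


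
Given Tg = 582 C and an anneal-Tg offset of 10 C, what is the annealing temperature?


The annealing temperature is Tg plus the offset:
  T_anneal = 582 + 10 = 592 C

592 C


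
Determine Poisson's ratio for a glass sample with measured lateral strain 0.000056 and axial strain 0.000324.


Poisson's ratio: nu = lateral strain / axial strain
  nu = 0.000056 / 0.000324 = 0.1728

0.1728


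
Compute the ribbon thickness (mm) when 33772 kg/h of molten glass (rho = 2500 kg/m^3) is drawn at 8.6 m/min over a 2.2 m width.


Ribbon cross-section from mass balance:
  Volume rate = throughput / density = 33772 / 2500 = 13.5088 m^3/h
  thickness = volume rate / (speed * 60 * width), i.e.
  thickness = throughput / (60 * speed * width * density) * 1000
  thickness = 33772 / (60 * 8.6 * 2.2 * 2500) * 1000 = 11.9 mm

11.9 mm


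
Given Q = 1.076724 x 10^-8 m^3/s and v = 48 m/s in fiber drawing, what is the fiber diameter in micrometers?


Cross-sectional area from continuity:
  A = Q / v = 1.076724 x 10^-8 / 48 = 2.243175 x 10^-10 m^2
Diameter from circular cross-section:
  d = sqrt(4A / pi) * 10^6 (m -> um)
  d = sqrt(4 * 2.243175 x 10^-10 / pi) * 10^6 = 16.9 um

16.9 um


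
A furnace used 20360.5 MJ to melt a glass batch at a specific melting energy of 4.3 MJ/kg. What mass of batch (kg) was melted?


Rearrange E = m * s for m:
  m = E / s
  m = 20360.5 / 4.3 = 4735.0 kg

4735.0 kg


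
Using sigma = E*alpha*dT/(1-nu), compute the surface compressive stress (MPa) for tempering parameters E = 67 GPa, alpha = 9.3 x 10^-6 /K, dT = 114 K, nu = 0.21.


Tempering stress: sigma = E * alpha * dT / (1 - nu)
  E (MPa) = 67 * 1000 = 67000
  Numerator = 67000 * (9.3 x 10^-6) * 114 = 71.0334
  Denominator = 1 - 0.21 = 0.79
  sigma = 71.0334 / 0.79 = 89.9 MPa

89.9 MPa


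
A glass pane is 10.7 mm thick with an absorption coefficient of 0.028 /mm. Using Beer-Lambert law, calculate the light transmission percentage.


Beer-Lambert law: T = exp(-alpha * thickness)
  exponent = -0.028 * 10.7 = -0.2996
  T = exp(-0.2996) = 0.7411
  Percentage = 0.7411 * 100 = 74.11%

74.11%


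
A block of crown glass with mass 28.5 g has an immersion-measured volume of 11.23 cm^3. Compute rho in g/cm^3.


Use the definition of density:
  rho = mass / volume
  rho = 28.5 / 11.23 = 2.538 g/cm^3

2.538 g/cm^3


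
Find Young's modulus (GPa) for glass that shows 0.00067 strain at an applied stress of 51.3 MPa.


Young's modulus: E = stress / strain
  E = 51.3 MPa / 0.00067 = 76567.16 MPa
Convert to GPa: 76567.16 / 1000 = 76.57 GPa

76.57 GPa


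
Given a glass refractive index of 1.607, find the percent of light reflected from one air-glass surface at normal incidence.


Fresnel reflectance at normal incidence:
  R = ((n - 1)/(n + 1))^2
  (n - 1)/(n + 1) = (1.607 - 1)/(1.607 + 1) = 0.232835
  R = 0.232835^2 = 0.0542121
  R(%) = 0.0542121 * 100 = 5.421%

5.421%


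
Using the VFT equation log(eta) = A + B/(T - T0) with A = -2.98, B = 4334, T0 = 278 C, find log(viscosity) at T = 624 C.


VFT equation: log(eta) = A + B / (T - T0)
  T - T0 = 624 - 278 = 346
  B / (T - T0) = 4334 / 346 = 12.526
  log(eta) = -2.98 + 12.526 = 9.546

9.546


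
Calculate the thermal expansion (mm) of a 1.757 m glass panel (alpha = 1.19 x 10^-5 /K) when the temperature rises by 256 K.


Thermal expansion formula: dL = alpha * L0 * dT
  dL = (1.19 x 10^-5) * 1.757 * 256 = 0.00535252 m
Convert to mm: 0.00535252 * 1000 = 5.3525 mm

5.3525 mm


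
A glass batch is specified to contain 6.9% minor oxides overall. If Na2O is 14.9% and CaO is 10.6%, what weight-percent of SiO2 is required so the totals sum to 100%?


Known pieces sum to 100%:
  SiO2 = 100 - (others + Na2O + CaO)
  SiO2 = 100 - (6.9 + 14.9 + 10.6) = 67.6%

67.6%


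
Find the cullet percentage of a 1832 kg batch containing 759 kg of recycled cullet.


Cullet ratio = (cullet mass / total batch mass) * 100
  Ratio = 759 / 1832 * 100 = 41.43%

41.43%


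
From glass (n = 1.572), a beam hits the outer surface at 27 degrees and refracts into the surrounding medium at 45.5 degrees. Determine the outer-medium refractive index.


Apply Snell's law: n1 * sin(theta1) = n2 * sin(theta2)
  n2 = n1 * sin(theta1) / sin(theta2)
  sin(27) = 0.45399
  sin(45.5) = 0.71325
  n2 = 1.572 * 0.45399 / 0.71325 = 1.0006

1.0006


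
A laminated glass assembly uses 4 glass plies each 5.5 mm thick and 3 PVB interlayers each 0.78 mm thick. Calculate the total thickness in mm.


Total thickness = glass contribution + PVB contribution
  Glass: 4 * 5.5 = 22.0 mm
  PVB: 3 * 0.78 = 2.34 mm
  Total = 22.0 + 2.34 = 24.34 mm

24.34 mm


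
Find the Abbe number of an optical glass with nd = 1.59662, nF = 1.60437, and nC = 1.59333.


Abbe number formula: Vd = (nd - 1) / (nF - nC)
  nd - 1 = 1.59662 - 1 = 0.59662
  nF - nC = 1.60437 - 1.59333 = 0.01104
  Vd = 0.59662 / 0.01104 = 54.04

54.04


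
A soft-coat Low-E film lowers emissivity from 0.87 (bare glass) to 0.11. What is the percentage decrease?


Percentage reduction = (1 - coated/uncoated) * 100
  Ratio = 0.11 / 0.87 = 0.1264
  Reduction = (1 - 0.1264) * 100 = 87.4%

87.4%


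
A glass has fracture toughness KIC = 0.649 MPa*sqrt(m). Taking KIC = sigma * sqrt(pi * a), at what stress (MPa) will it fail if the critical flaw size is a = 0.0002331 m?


Rearrange KIC = sigma * sqrt(pi * a):
  sigma = KIC / sqrt(pi * a)
  sqrt(pi * 0.0002331) = 0.027061
  sigma = 0.649 / 0.027061 = 23.98 MPa

23.98 MPa


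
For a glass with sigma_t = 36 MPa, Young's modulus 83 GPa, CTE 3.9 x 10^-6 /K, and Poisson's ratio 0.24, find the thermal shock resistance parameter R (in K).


Thermal shock resistance: R = sigma * (1 - nu) / (E * alpha)
  Numerator = 36 * (1 - 0.24) = 27.36
  Denominator = 83 * 1000 * (3.9 x 10^-6) = 0.3237
  R = 27.36 / 0.3237 = 84.5 K

84.5 K


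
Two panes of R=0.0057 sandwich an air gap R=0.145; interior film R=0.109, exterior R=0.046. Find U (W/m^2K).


Total thermal resistance (series):
  R_total = R_in + R_glass + R_air + R_glass + R_out
  R_total = 0.109 + 0.0057 + 0.145 + 0.0057 + 0.046 = 0.3114 m^2K/W
U-value = 1 / R_total = 1 / 0.3114 = 3.211 W/m^2K

3.211 W/m^2K


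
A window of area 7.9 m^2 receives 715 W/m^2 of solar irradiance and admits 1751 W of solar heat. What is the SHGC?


Rearrange Q = Area * SHGC * Irradiance:
  SHGC = Q / (Area * Irradiance)
  SHGC = 1751 / (7.9 * 715) = 0.31

0.31


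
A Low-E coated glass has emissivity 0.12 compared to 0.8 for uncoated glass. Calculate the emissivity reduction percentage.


Percentage reduction = (1 - coated/uncoated) * 100
  Ratio = 0.12 / 0.8 = 0.15
  Reduction = (1 - 0.15) * 100 = 85.0%

85.0%


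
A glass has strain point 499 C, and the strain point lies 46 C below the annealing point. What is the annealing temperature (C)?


T_anneal = T_strain + gap:
  T_anneal = 499 + 46 = 545 C

545 C


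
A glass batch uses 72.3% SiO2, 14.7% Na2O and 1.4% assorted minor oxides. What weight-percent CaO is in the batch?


Pieces sum to 100%:
  CaO = 100 - (SiO2 + Na2O + others)
  CaO = 100 - (72.3 + 14.7 + 1.4) = 11.6%

11.6%


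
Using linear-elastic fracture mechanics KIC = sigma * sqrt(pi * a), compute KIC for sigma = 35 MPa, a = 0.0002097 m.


Fracture toughness: KIC = sigma * sqrt(pi * a)
  pi * a = pi * 0.0002097 = 0.000658792
  sqrt(pi * a) = 0.025667
  KIC = 35 * 0.025667 = 0.898 MPa*sqrt(m)

0.898 MPa*sqrt(m)


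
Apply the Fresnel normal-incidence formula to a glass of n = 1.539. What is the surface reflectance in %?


Fresnel reflectance at normal incidence:
  R = ((n - 1)/(n + 1))^2
  (n - 1)/(n + 1) = (1.539 - 1)/(1.539 + 1) = 0.212288
  R = 0.212288^2 = 0.0450662
  R(%) = 0.0450662 * 100 = 4.507%

4.507%


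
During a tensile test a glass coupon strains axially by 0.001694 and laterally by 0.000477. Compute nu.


Poisson's ratio: nu = lateral strain / axial strain
  nu = 0.000477 / 0.001694 = 0.2816

0.2816


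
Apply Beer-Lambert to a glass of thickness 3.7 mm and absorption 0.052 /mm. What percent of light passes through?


Beer-Lambert law: T = exp(-alpha * thickness)
  exponent = -0.052 * 3.7 = -0.1924
  T = exp(-0.1924) = 0.825
  Percentage = 0.825 * 100 = 82.5%

82.5%


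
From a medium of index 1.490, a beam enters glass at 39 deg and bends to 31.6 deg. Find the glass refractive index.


Apply Snell's law: n1 * sin(theta1) = n2 * sin(theta2)
  n2 = n1 * sin(theta1) / sin(theta2)
  sin(39) = 0.62932
  sin(31.6) = 0.523986
  n2 = 1.490 * 0.62932 / 0.523986 = 1.7895

1.7895


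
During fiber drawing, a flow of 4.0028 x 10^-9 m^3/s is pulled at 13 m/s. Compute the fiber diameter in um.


Cross-sectional area from continuity:
  A = Q / v = 4.0028 x 10^-9 / 13 = 3.079077 x 10^-10 m^2
Diameter from circular cross-section:
  d = sqrt(4A / pi) * 10^6 (m -> um)
  d = sqrt(4 * 3.079077 x 10^-10 / pi) * 10^6 = 19.8 um

19.8 um


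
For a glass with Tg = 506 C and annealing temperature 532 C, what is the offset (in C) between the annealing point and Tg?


Offset = T_anneal - Tg:
  offset = 532 - 506 = 26 C

26 C


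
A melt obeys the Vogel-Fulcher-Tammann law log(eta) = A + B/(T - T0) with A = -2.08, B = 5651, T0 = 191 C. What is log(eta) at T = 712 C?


VFT equation: log(eta) = A + B / (T - T0)
  T - T0 = 712 - 191 = 521
  B / (T - T0) = 5651 / 521 = 10.846
  log(eta) = -2.08 + 10.846 = 8.766

8.766


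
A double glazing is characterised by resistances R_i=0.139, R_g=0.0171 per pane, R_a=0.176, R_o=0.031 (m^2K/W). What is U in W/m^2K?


Total thermal resistance (series):
  R_total = R_in + R_glass + R_air + R_glass + R_out
  R_total = 0.139 + 0.0171 + 0.176 + 0.0171 + 0.031 = 0.3802 m^2K/W
U-value = 1 / R_total = 1 / 0.3802 = 2.63 W/m^2K

2.63 W/m^2K


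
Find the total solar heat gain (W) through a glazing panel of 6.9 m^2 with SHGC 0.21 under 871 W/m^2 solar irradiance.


Solar heat gain: Q = Area * SHGC * Irradiance
  Q = 6.9 * 0.21 * 871 = 1262.1 W

1262.1 W


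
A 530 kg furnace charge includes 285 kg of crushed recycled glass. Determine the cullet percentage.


Cullet ratio = (cullet mass / total batch mass) * 100
  Ratio = 285 / 530 * 100 = 53.77%

53.77%


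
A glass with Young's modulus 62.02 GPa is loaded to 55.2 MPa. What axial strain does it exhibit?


Rearrange E = sigma / epsilon:
  epsilon = sigma / E
  E (MPa) = 62.02 * 1000 = 62020
  epsilon = 55.2 / 62020 = 0.00089

0.00089


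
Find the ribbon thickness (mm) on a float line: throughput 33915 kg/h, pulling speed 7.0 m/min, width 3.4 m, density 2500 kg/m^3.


Ribbon cross-section from mass balance:
  Volume rate = throughput / density = 33915 / 2500 = 13.566 m^3/h
  thickness = volume rate / (speed * 60 * width), i.e.
  thickness = throughput / (60 * speed * width * density) * 1000
  thickness = 33915 / (60 * 7.0 * 3.4 * 2500) * 1000 = 9.5 mm

9.5 mm


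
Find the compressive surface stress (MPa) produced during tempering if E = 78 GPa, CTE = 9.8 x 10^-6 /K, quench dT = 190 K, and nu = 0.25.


Tempering stress: sigma = E * alpha * dT / (1 - nu)
  E (MPa) = 78 * 1000 = 78000
  Numerator = 78000 * (9.8 x 10^-6) * 190 = 145.236
  Denominator = 1 - 0.25 = 0.75
  sigma = 145.236 / 0.75 = 193.6 MPa

193.6 MPa


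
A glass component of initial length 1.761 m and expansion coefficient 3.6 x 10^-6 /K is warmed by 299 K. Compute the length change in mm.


Thermal expansion formula: dL = alpha * L0 * dT
  dL = (3.6 x 10^-6) * 1.761 * 299 = 0.00189554 m
Convert to mm: 0.00189554 * 1000 = 1.8955 mm

1.8955 mm


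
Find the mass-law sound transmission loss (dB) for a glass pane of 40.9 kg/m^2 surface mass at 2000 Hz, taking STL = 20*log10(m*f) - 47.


Mass law: STL = 20 * log10(m * f) - 47
  m * f = 40.9 * 2000 = 81800
  log10(81800) = 4.91275
  STL = 20 * 4.91275 - 47 = 98.255 - 47 = 51.3 dB

51.3 dB


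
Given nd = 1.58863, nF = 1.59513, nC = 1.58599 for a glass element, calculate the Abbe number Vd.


Abbe number formula: Vd = (nd - 1) / (nF - nC)
  nd - 1 = 1.58863 - 1 = 0.58863
  nF - nC = 1.59513 - 1.58599 = 0.00914
  Vd = 0.58863 / 0.00914 = 64.4

64.4


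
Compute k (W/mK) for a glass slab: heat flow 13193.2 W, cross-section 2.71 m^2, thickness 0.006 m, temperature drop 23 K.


Fourier's law rearranged: k = Q * t / (A * dT)
  Numerator = 13193.2 * 0.006 = 79.1592
  Denominator = 2.71 * 23 = 62.33
  k = 79.1592 / 62.33 = 1.27 W/mK

1.27 W/mK
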